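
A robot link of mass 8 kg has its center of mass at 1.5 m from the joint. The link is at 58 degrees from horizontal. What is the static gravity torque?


tau = m*g*L*cos(angle)
= 8 * 9.81 * 1.5 * cos(58 deg)
= 8 * 9.81 * 1.5 * 0.5299
= 62.3821 Nm


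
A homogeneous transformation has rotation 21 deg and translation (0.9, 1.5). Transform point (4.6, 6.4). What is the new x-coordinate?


x' = cos(theta)*px - sin(theta)*py + tx
= 0.9336*4.6 - 0.3584*6.4 + 0.9
= 2.9009


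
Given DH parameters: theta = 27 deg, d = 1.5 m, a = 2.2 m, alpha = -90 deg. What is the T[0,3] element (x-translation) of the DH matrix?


T[0,3] = a * cos(theta)
= 2.2 * cos(27 deg)
= 2.2 * 0.891
= 1.9602


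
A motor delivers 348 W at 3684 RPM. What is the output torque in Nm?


omega = 3684 * 2*pi/60 = 385.7876 rad/s
tau = P / omega = 348 / 385.7876
= 0.9021 Nm


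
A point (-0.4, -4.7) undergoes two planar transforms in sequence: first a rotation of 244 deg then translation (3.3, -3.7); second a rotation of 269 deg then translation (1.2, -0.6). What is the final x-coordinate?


After transform 1:
x1 = cos(244)*-0.4 - sin(244)*-4.7 + 3.3 = -0.749
y1 = sin(244)*-0.4 + cos(244)*-4.7 + -3.7 = -1.2801
After transform 2:
x2 = cos(269)*-0.749 - sin(269)*-1.2801 + 1.2
= -0.0669


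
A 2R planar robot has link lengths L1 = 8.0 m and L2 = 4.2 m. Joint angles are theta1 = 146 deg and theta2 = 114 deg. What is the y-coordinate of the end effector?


Convert angles to radians: theta1 = 2.5482, theta2 = 1.9897
y = L1*sin(theta1) + L2*sin(theta1+theta2)
y = 4.4735 + -4.1362
y = 0.3374


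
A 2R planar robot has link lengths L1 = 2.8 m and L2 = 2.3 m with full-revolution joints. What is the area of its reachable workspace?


r_max = L1 + L2 = 5.1 m
r_min = |L1 - L2| = 0.5 m
Area = pi*(r_max^2 - r_min^2)
= pi*(26.01 - 0.25)
= pi * 25.76
= 80.9274 m^2


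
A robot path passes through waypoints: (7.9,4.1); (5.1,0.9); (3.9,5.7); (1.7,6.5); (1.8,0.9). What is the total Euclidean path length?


Segment lengths:
  seg1 = sqrt((-2.8)^2 + (-3.2)^2) = 4.2521
  seg2 = sqrt((-1.2)^2 + (4.8)^2) = 4.9477
  seg3 = sqrt((-2.2)^2 + (0.8)^2) = 2.3409
  seg4 = sqrt((0.1)^2 + (-5.6)^2) = 5.6009
Total = 17.1416


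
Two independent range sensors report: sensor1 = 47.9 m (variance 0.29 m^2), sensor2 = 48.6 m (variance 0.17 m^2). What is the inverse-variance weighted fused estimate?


w1 = (1/var1) / (1/var1 + 1/var2)
   = 3.4483 / (3.4483 + 5.8824) = 0.3696
w2 = 1 - w1 = 0.6304
fused = w1*s1 + w2*s2 = 17.7022 + 30.6391
= 48.3413 m


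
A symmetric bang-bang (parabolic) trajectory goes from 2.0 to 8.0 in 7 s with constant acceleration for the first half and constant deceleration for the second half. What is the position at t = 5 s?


Symmetric rest-to-rest: each phase covers (pf-p0)/2 in time T/2. 0.5*a*(T/2)^2 = (pf-p0)/2 => a = 4*(pf-p0)/T^2
a = 4*(8.0-2.0)/7^2 = 0.4898
t = 5 is in the deceleration phase (t > T/2).
p = pf - 0.5*a*(T-t)^2 = 8.0 - 0.5*0.4898*2^2
= 7.0204


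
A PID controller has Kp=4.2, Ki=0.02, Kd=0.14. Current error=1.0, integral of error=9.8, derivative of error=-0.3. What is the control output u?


u = Kp*e + Ki*int(e) + Kd*de/dt
= 4.2*1.0 + 0.02*9.8 + 0.14*(-0.3)
= 4.2 + 0.196 + -0.042
= 4.354


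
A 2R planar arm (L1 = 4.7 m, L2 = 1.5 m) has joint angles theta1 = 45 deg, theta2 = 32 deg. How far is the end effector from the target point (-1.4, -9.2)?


End effector via forward kinematics:
x = L1*cos(t1) + L2*cos(t1+t2) = 3.6608
y = L1*sin(t1) + L2*sin(t1+t2) = 4.785
Distance to target:
d = sqrt((-1.4 - 3.6608)^2 + (-9.2 - 4.785)^2)
= sqrt(25.612 + 195.579)
= 14.8725 m


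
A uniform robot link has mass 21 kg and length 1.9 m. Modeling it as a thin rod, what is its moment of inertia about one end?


I = (1/3) * m * L^2
= (1/3) * 21 * 1.9^2
= 0.333333 * 21 * 3.61
= 25.27 kg*m^2


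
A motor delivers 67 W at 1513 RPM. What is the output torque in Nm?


omega = 1513 * 2*pi/60 = 158.441 rad/s
tau = P / omega = 67 / 158.441
= 0.4229 Nm


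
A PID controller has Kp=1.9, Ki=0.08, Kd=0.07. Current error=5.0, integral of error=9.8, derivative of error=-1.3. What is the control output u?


u = Kp*e + Ki*int(e) + Kd*de/dt
= 1.9*5.0 + 0.08*9.8 + 0.07*(-1.3)
= 9.5 + 0.784 + -0.091
= 10.193


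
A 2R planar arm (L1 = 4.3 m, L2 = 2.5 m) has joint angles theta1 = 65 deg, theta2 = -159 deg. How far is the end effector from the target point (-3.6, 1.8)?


End effector via forward kinematics:
x = L1*cos(t1) + L2*cos(t1+t2) = 1.6429
y = L1*sin(t1) + L2*sin(t1+t2) = 1.4032
Distance to target:
d = sqrt((-3.6 - 1.6429)^2 + (1.8 - 1.4032)^2)
= sqrt(27.4877 + 0.1574)
= 5.2579 m


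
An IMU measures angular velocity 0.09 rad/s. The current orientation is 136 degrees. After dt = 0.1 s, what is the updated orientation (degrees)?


delta_theta = w * dt = 0.09 * 0.1 = 0.009 rad
= 0.5157 deg
theta_new = 136 + 0.5157 = 136.5157 deg


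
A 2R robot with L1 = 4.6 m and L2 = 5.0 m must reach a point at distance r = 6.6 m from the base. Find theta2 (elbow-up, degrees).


cos(theta2) = (r^2 - L1^2 - L2^2) / (2*L1*L2)
cos(theta2) = (43.56 - 21.16 - 25.0) / 46.0
cos(theta2) = -0.056522
theta2 = 93.2402 degrees


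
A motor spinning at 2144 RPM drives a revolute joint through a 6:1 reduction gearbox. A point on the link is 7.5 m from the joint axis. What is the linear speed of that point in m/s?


omega_motor = 2144 * 2*pi/60 = 224.5192 rad/s
omega_joint = omega_motor / 6 = 37.4199 rad/s
v = omega_joint * r = 37.4199 * 7.5
= 280.6489 m/s


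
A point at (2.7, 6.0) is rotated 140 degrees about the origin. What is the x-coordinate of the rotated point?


x' = x*cos(theta) - y*sin(theta)
cos(140 deg) = -0.766, sin(140 deg) = 0.6428
x' = 2.7 * -0.766 - 6.0 * 0.6428
= -2.0683 - 3.8567
= -5.925


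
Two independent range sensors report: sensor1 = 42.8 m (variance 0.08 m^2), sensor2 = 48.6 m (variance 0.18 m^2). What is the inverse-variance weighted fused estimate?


w1 = (1/var1) / (1/var1 + 1/var2)
   = 12.5 / (12.5 + 5.5556) = 0.6923
w2 = 1 - w1 = 0.3077
fused = w1*s1 + w2*s2 = 29.6308 + 14.9538
= 44.5846 m


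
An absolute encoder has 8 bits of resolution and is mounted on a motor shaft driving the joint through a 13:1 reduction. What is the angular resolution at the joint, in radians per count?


counts = 2^8 = 256
effective counts at joint = 256 * 13 = 3328
resolution = 2*pi / 3328
= 0.0019 rad/count


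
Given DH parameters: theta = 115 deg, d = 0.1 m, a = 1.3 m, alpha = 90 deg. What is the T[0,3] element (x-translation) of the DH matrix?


T[0,3] = a * cos(theta)
= 1.3 * cos(115 deg)
= 1.3 * -0.4226
= -0.5494


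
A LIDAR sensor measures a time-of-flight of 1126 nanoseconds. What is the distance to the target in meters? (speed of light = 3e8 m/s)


tof = 1126 ns = 1.126e-06 s
dist = c * tof / 2
= 3e8 * 1.126e-06 / 2
= 168.9 m


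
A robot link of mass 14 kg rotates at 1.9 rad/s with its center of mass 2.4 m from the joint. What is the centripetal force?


F = m * omega^2 * r
= 14 * 1.9^2 * 2.4
= 14 * 3.61 * 2.4
= 121.296 N


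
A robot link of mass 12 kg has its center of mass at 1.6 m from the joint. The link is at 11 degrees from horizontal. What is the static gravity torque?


tau = m*g*L*cos(angle)
= 12 * 9.81 * 1.6 * cos(11 deg)
= 12 * 9.81 * 1.6 * 0.9816
= 184.8914 Nm


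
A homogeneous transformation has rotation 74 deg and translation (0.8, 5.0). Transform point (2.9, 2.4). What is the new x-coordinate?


x' = cos(theta)*px - sin(theta)*py + tx
= 0.2756*2.9 - 0.9613*2.4 + 0.8
= -0.7077


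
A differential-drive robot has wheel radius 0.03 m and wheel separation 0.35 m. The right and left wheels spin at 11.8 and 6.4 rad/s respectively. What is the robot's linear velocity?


vR = r*wR = 0.03*11.8 = 0.354 m/s
vL = r*wL = 0.03*6.4 = 0.192 m/s
v = (vR+vL)/2 = 0.273 m/s
omega = (vR-vL)/L = 0.4629 rad/s
linear velocity = 0.273 m/s


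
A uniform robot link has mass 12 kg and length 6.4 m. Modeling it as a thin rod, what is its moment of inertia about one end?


I = (1/3) * m * L^2
= (1/3) * 12 * 6.4^2
= 0.333333 * 12 * 40.96
= 163.84 kg*m^2


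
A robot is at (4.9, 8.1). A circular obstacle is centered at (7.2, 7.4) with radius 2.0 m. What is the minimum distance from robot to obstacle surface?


center_dist = sqrt((4.9-7.2)^2 + (8.1-7.4)^2)
= sqrt(5.29 + 0.49)
= 2.4042
min_dist = center_dist - radius = 2.4042 - 2.0 = 0.4042 m


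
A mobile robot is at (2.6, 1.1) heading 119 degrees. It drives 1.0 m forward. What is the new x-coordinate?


x_new = x0 + d*cos(theta)
= 2.6 + 1.0*cos(119)
= 2.6 + -0.4848
= 2.1152


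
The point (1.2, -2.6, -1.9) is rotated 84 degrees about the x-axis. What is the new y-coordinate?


Rotation about x-axis: y' = y*cos(theta) - z*sin(theta)
= -2.6 * 0.1045 - -1.9 * 0.9945
= 1.6178


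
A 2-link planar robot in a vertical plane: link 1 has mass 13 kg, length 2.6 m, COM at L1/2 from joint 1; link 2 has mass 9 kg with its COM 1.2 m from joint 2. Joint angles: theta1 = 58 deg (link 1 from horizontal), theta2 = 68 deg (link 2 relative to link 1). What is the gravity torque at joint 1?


Horizontal distance from joint 1 to link-1 COM:
  x_c1 = (L1/2)*cos(t1) = 1.3 * 0.5299 = 0.6889 m
Horizontal distance from joint 1 to link-2 COM:
  x_c2 = L1*cos(t1) + Lc2*cos(t1+t2)
       = 2.6*0.5299 + 1.2*-0.5878 = 0.6724 m
tau1 = m1*g*x_c1 + m2*g*x_c2
     = 13*9.81*0.6889 + 9*9.81*0.6724
     = 87.8548 + 59.3704
     = 147.2252 Nm


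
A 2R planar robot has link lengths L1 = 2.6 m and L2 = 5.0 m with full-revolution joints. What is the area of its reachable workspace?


r_max = L1 + L2 = 7.6 m
r_min = |L1 - L2| = 2.4 m
Area = pi*(r_max^2 - r_min^2)
= pi*(57.76 - 5.76)
= pi * 52.0
= 163.3628 m^2


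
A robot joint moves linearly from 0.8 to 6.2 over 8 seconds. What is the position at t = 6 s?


s = t/T = 6/8 = 0.75
p(t) = p0 + (pf-p0)*s
= 0.8 + (6.2 - 0.8) * 0.75
= 4.85


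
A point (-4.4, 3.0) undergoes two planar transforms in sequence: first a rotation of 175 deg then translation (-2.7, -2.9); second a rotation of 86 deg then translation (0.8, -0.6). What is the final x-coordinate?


After transform 1:
x1 = cos(175)*-4.4 - sin(175)*3.0 + -2.7 = 1.4218
y1 = sin(175)*-4.4 + cos(175)*3.0 + -2.9 = -6.2721
After transform 2:
x2 = cos(86)*1.4218 - sin(86)*-6.2721 + 0.8
= 7.156


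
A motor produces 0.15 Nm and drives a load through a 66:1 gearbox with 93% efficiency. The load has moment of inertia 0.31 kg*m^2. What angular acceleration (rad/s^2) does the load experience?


tau_out = tau_motor * N * eta
= 0.15 * 66 * 0.93 = 9.207 Nm
alpha = tau_out / I = 9.207 / 0.31
= 29.7 rad/s^2


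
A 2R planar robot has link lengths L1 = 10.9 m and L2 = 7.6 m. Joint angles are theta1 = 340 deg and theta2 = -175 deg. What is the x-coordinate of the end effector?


Convert angles to radians: theta1 = 5.9341, theta2 = -3.0543
x = L1*cos(theta1) + L2*cos(theta1+theta2)
x = 10.2426 + -7.341
x = 2.9016


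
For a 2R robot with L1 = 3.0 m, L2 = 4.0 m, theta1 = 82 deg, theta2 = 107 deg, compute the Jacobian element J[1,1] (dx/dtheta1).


J[1,1] = -L1*sin(t1) - L2*sin(t1+t2)
= -3.0*sin(82) - 4.0*sin(189)
= -2.3451


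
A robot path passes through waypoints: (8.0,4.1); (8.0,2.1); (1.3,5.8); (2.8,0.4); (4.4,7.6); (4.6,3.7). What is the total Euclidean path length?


Segment lengths:
  seg1 = sqrt((0.0)^2 + (-2.0)^2) = 2.0
  seg2 = sqrt((-6.7)^2 + (3.7)^2) = 7.6538
  seg3 = sqrt((1.5)^2 + (-5.4)^2) = 5.6045
  seg4 = sqrt((1.6)^2 + (7.2)^2) = 7.3756
  seg5 = sqrt((0.2)^2 + (-3.9)^2) = 3.9051
Total = 26.539


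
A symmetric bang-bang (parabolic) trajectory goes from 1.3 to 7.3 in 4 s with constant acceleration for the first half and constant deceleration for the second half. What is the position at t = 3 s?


Symmetric rest-to-rest: each phase covers (pf-p0)/2 in time T/2. 0.5*a*(T/2)^2 = (pf-p0)/2 => a = 4*(pf-p0)/T^2
a = 4*(7.3-1.3)/4^2 = 1.5
t = 3 is in the deceleration phase (t > T/2).
p = pf - 0.5*a*(T-t)^2 = 7.3 - 0.5*1.5*1^2
= 6.55


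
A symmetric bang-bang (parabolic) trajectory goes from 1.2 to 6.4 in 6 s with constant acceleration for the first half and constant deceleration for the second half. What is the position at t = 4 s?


Symmetric rest-to-rest: each phase covers (pf-p0)/2 in time T/2. 0.5*a*(T/2)^2 = (pf-p0)/2 => a = 4*(pf-p0)/T^2
a = 4*(6.4-1.2)/6^2 = 0.5778
t = 4 is in the deceleration phase (t > T/2).
p = pf - 0.5*a*(T-t)^2 = 6.4 - 0.5*0.5778*2^2
= 5.2444


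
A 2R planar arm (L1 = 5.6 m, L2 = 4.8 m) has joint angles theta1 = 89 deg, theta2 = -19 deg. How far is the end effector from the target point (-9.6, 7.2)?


End effector via forward kinematics:
x = L1*cos(t1) + L2*cos(t1+t2) = 1.7394
y = L1*sin(t1) + L2*sin(t1+t2) = 10.1097
Distance to target:
d = sqrt((-9.6 - 1.7394)^2 + (7.2 - 10.1097)^2)
= sqrt(128.5827 + 8.4662)
= 11.7068 m


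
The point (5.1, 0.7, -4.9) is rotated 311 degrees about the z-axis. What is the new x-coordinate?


Rotation about z-axis: x' = x*cos(theta) - y*sin(theta)
= 5.1 * 0.6561 - 0.7 * -0.7547
= 3.8742


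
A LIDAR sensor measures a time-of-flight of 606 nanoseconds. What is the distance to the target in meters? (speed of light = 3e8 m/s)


tof = 606 ns = 6.06e-07 s
dist = c * tof / 2
= 3e8 * 6.06e-07 / 2
= 90.9 m


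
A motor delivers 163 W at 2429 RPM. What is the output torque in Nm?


omega = 2429 * 2*pi/60 = 254.3643 rad/s
tau = P / omega = 163 / 254.3643
= 0.6408 Nm


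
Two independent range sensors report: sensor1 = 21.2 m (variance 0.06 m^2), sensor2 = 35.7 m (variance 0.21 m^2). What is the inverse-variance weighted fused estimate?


w1 = (1/var1) / (1/var1 + 1/var2)
   = 16.6667 / (16.6667 + 4.7619) = 0.7778
w2 = 1 - w1 = 0.2222
fused = w1*s1 + w2*s2 = 16.4889 + 7.9333
= 24.4222 m


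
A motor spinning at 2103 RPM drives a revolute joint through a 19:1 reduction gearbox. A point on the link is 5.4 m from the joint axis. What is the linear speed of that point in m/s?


omega_motor = 2103 * 2*pi/60 = 220.2256 rad/s
omega_joint = omega_motor / 19 = 11.5908 rad/s
v = omega_joint * r = 11.5908 * 5.4
= 62.5904 m/s


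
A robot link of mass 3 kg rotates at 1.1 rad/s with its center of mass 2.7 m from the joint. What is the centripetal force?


F = m * omega^2 * r
= 3 * 1.1^2 * 2.7
= 3 * 1.21 * 2.7
= 9.801 N


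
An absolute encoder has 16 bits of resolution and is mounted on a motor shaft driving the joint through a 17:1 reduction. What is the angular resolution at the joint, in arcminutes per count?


counts = 2^16 = 65536
effective counts at joint = 65536 * 17 = 1114112
resolution = 360*60 / 1114112
= 0.0194 arcmin/count


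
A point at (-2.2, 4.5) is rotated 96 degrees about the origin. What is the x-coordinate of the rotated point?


x' = x*cos(theta) - y*sin(theta)
cos(96 deg) = -0.1045, sin(96 deg) = 0.9945
x' = -2.2 * -0.1045 - 4.5 * 0.9945
= 0.23 - 4.4753
= -4.2454


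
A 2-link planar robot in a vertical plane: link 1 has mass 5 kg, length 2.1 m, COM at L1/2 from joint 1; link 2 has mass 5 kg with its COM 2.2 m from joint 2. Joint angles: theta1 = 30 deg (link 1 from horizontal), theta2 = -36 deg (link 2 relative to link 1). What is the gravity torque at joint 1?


Horizontal distance from joint 1 to link-1 COM:
  x_c1 = (L1/2)*cos(t1) = 1.05 * 0.866 = 0.9093 m
Horizontal distance from joint 1 to link-2 COM:
  x_c2 = L1*cos(t1) + Lc2*cos(t1+t2)
       = 2.1*0.866 + 2.2*0.9945 = 4.0066 m
tau1 = m1*g*x_c1 + m2*g*x_c2
     = 5*9.81*0.9093 + 5*9.81*4.0066
     = 44.6025 + 196.5238
     = 241.1263 Nm


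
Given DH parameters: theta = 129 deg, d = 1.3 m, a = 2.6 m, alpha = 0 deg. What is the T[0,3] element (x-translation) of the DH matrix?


T[0,3] = a * cos(theta)
= 2.6 * cos(129 deg)
= 2.6 * -0.6293
= -1.6362


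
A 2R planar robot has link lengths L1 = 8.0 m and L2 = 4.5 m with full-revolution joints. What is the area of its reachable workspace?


r_max = L1 + L2 = 12.5 m
r_min = |L1 - L2| = 3.5 m
Area = pi*(r_max^2 - r_min^2)
= pi*(156.25 - 12.25)
= pi * 144.0
= 452.3893 m^2


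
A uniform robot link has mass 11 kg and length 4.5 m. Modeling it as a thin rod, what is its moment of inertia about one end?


I = (1/3) * m * L^2
= (1/3) * 11 * 4.5^2
= 0.333333 * 11 * 20.25
= 74.25 kg*m^2


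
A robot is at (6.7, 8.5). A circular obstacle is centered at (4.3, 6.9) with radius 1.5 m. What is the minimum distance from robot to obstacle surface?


center_dist = sqrt((6.7-4.3)^2 + (8.5-6.9)^2)
= sqrt(5.76 + 2.56)
= 2.8844
min_dist = center_dist - radius = 2.8844 - 1.5 = 1.3844 m


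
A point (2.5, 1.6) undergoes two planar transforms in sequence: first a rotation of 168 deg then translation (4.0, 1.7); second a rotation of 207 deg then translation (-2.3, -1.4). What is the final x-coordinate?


After transform 1:
x1 = cos(168)*2.5 - sin(168)*1.6 + 4.0 = 1.222
y1 = sin(168)*2.5 + cos(168)*1.6 + 1.7 = 0.6547
After transform 2:
x2 = cos(207)*1.222 - sin(207)*0.6547 + -2.3
= -3.0915


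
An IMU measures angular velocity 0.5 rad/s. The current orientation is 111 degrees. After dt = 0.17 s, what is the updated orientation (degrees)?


delta_theta = w * dt = 0.5 * 0.17 = 0.085 rad
= 4.8701 deg
theta_new = 111 + 4.8701 = 115.8701 deg


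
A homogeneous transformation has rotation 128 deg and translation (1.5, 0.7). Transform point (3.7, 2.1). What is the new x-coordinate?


x' = cos(theta)*px - sin(theta)*py + tx
= -0.6157*3.7 - 0.788*2.1 + 1.5
= -2.4328


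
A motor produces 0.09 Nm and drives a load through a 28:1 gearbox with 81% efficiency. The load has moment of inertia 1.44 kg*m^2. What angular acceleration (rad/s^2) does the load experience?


tau_out = tau_motor * N * eta
= 0.09 * 28 * 0.81 = 2.0412 Nm
alpha = tau_out / I = 2.0412 / 1.44
= 1.4175 rad/s^2


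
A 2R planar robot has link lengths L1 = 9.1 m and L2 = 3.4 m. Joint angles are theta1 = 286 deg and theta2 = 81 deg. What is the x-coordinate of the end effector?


Convert angles to radians: theta1 = 4.9916, theta2 = 1.4137
x = L1*cos(theta1) + L2*cos(theta1+theta2)
x = 2.5083 + 3.3747
x = 5.883


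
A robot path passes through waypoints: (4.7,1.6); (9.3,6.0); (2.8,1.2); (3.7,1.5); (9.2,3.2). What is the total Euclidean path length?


Segment lengths:
  seg1 = sqrt((4.6)^2 + (4.4)^2) = 6.3655
  seg2 = sqrt((-6.5)^2 + (-4.8)^2) = 8.0802
  seg3 = sqrt((0.9)^2 + (0.3)^2) = 0.9487
  seg4 = sqrt((5.5)^2 + (1.7)^2) = 5.7567
Total = 21.1512


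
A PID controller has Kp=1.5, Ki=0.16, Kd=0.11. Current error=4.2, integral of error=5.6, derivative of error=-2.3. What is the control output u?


u = Kp*e + Ki*int(e) + Kd*de/dt
= 1.5*4.2 + 0.16*5.6 + 0.11*(-2.3)
= 6.3 + 0.896 + -0.253
= 6.943


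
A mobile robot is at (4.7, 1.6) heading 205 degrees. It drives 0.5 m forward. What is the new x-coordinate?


x_new = x0 + d*cos(theta)
= 4.7 + 0.5*cos(205)
= 4.7 + -0.4532
= 4.2468


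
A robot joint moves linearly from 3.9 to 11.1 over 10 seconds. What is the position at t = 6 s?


s = t/T = 6/10 = 0.6
p(t) = p0 + (pf-p0)*s
= 3.9 + (11.1 - 3.9) * 0.6
= 8.22


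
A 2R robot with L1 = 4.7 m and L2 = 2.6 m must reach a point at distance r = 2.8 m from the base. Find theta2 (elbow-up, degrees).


cos(theta2) = (r^2 - L1^2 - L2^2) / (2*L1*L2)
cos(theta2) = (7.84 - 22.09 - 6.76) / 24.44
cos(theta2) = -0.859656
theta2 = 149.278 degrees


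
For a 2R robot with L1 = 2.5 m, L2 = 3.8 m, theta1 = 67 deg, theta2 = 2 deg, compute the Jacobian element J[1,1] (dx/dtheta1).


J[1,1] = -L1*sin(t1) - L2*sin(t1+t2)
= -2.5*sin(67) - 3.8*sin(69)
= -5.8489


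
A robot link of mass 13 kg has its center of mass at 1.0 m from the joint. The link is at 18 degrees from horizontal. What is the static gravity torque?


tau = m*g*L*cos(angle)
= 13 * 9.81 * 1.0 * cos(18 deg)
= 13 * 9.81 * 1.0 * 0.9511
= 121.2882 Nm


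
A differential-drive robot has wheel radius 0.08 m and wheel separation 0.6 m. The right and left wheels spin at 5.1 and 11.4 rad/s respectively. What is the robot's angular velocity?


vR = r*wR = 0.08*5.1 = 0.408 m/s
vL = r*wL = 0.08*11.4 = 0.912 m/s
v = (vR+vL)/2 = 0.66 m/s
omega = (vR-vL)/L = -0.84 rad/s
angular velocity = -0.84 rad/s


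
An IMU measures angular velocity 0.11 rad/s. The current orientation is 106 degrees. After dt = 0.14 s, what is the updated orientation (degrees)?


delta_theta = w * dt = 0.11 * 0.14 = 0.0154 rad
= 0.8824 deg
theta_new = 106 + 0.8824 = 106.8824 deg


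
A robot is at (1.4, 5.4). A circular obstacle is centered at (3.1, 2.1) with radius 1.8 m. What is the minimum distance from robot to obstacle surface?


center_dist = sqrt((1.4-3.1)^2 + (5.4-2.1)^2)
= sqrt(2.89 + 10.89)
= 3.7121
min_dist = center_dist - radius = 3.7121 - 1.8 = 1.9121 m


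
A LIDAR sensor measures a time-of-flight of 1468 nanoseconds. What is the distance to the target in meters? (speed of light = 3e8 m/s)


tof = 1468 ns = 1.468e-06 s
dist = c * tof / 2
= 3e8 * 1.468e-06 / 2
= 220.2 m


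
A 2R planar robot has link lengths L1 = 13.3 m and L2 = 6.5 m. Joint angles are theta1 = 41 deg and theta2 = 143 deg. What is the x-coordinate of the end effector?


Convert angles to radians: theta1 = 0.7156, theta2 = 2.4958
x = L1*cos(theta1) + L2*cos(theta1+theta2)
x = 10.0376 + -6.4842
x = 3.5535


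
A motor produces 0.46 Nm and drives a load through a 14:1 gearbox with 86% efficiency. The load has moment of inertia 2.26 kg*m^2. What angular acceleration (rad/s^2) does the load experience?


tau_out = tau_motor * N * eta
= 0.46 * 14 * 0.86 = 5.5384 Nm
alpha = tau_out / I = 5.5384 / 2.26
= 2.4506 rad/s^2


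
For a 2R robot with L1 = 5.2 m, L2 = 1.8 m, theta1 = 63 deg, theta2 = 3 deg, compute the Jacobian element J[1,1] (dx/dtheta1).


J[1,1] = -L1*sin(t1) - L2*sin(t1+t2)
= -5.2*sin(63) - 1.8*sin(66)
= -6.2776


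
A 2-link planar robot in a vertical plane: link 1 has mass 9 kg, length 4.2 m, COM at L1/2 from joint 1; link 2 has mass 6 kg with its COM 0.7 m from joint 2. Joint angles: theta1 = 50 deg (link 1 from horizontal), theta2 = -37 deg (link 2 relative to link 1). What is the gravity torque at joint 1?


Horizontal distance from joint 1 to link-1 COM:
  x_c1 = (L1/2)*cos(t1) = 2.1 * 0.6428 = 1.3499 m
Horizontal distance from joint 1 to link-2 COM:
  x_c2 = L1*cos(t1) + Lc2*cos(t1+t2)
       = 4.2*0.6428 + 0.7*0.9744 = 3.3818 m
tau1 = m1*g*x_c1 + m2*g*x_c2
     = 9*9.81*1.3499 + 6*9.81*3.3818
     = 119.1786 + 199.0508
     = 318.2294 Nm


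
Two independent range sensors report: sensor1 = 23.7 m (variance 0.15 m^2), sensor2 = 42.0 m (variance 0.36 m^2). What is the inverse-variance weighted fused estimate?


w1 = (1/var1) / (1/var1 + 1/var2)
   = 6.6667 / (6.6667 + 2.7778) = 0.7059
w2 = 1 - w1 = 0.2941
fused = w1*s1 + w2*s2 = 16.7294 + 12.3529
= 29.0824 m


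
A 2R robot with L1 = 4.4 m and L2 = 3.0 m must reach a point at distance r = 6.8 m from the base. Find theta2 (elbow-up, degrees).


cos(theta2) = (r^2 - L1^2 - L2^2) / (2*L1*L2)
cos(theta2) = (46.24 - 19.36 - 9.0) / 26.4
cos(theta2) = 0.677273
theta2 = 47.3691 degrees


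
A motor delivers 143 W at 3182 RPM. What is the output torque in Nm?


omega = 3182 * 2*pi/60 = 333.2183 rad/s
tau = P / omega = 143 / 333.2183
= 0.4291 Nm


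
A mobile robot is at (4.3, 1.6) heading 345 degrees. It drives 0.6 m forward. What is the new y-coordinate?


y_new = y0 + d*sin(theta)
= 1.6 + 0.6*sin(345)
= 1.6 + -0.1553
= 1.4447


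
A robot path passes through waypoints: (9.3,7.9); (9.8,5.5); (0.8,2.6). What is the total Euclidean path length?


Segment lengths:
  seg1 = sqrt((0.5)^2 + (-2.4)^2) = 2.4515
  seg2 = sqrt((-9.0)^2 + (-2.9)^2) = 9.4557
Total = 11.9072


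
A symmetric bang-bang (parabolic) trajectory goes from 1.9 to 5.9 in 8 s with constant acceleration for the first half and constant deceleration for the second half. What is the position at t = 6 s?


Symmetric rest-to-rest: each phase covers (pf-p0)/2 in time T/2. 0.5*a*(T/2)^2 = (pf-p0)/2 => a = 4*(pf-p0)/T^2
a = 4*(5.9-1.9)/8^2 = 0.25
t = 6 is in the deceleration phase (t > T/2).
p = pf - 0.5*a*(T-t)^2 = 5.9 - 0.5*0.25*2^2
= 5.4


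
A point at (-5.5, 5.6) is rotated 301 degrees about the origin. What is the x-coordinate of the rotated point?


x' = x*cos(theta) - y*sin(theta)
cos(301 deg) = 0.515, sin(301 deg) = -0.8572
x' = -5.5 * 0.515 - 5.6 * -0.8572
= -2.8327 - -4.8001
= 1.9674


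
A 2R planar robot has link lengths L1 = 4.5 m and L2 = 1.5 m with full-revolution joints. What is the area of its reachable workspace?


r_max = L1 + L2 = 6.0 m
r_min = |L1 - L2| = 3.0 m
Area = pi*(r_max^2 - r_min^2)
= pi*(36.0 - 9.0)
= pi * 27.0
= 84.823 m^2


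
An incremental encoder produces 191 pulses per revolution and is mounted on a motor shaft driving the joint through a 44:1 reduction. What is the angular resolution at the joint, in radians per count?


counts per rev = 191
effective counts at joint = 191 * 44 = 8404
resolution = 2*pi / 8404
= 7.4764e-04 rad/count


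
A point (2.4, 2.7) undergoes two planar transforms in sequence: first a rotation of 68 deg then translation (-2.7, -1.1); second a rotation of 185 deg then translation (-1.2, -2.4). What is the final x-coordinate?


After transform 1:
x1 = cos(68)*2.4 - sin(68)*2.7 + -2.7 = -4.3043
y1 = sin(68)*2.4 + cos(68)*2.7 + -1.1 = 2.1367
After transform 2:
x2 = cos(185)*-4.3043 - sin(185)*2.1367 + -1.2
= 3.2742


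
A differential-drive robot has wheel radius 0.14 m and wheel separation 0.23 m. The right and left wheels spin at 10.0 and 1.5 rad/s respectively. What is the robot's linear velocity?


vR = r*wR = 0.14*10.0 = 1.4 m/s
vL = r*wL = 0.14*1.5 = 0.21 m/s
v = (vR+vL)/2 = 0.805 m/s
omega = (vR-vL)/L = 5.1739 rad/s
linear velocity = 0.805 m/s


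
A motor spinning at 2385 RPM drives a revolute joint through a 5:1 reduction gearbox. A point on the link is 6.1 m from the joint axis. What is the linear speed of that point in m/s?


omega_motor = 2385 * 2*pi/60 = 249.7566 rad/s
omega_joint = omega_motor / 5 = 49.9513 rad/s
v = omega_joint * r = 49.9513 * 6.1
= 304.7031 m/s


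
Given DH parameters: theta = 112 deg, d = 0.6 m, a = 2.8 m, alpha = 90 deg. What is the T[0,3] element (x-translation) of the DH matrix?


T[0,3] = a * cos(theta)
= 2.8 * cos(112 deg)
= 2.8 * -0.3746
= -1.0489


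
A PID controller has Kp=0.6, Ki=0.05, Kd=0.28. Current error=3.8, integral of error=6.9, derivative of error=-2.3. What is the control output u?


u = Kp*e + Ki*int(e) + Kd*de/dt
= 0.6*3.8 + 0.05*6.9 + 0.28*(-2.3)
= 2.28 + 0.345 + -0.644
= 1.981


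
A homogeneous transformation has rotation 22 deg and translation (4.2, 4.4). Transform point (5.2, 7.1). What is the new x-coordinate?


x' = cos(theta)*px - sin(theta)*py + tx
= 0.9272*5.2 - 0.3746*7.1 + 4.2
= 6.3616


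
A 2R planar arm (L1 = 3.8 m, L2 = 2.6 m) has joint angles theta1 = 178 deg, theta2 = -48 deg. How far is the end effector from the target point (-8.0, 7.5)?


End effector via forward kinematics:
x = L1*cos(t1) + L2*cos(t1+t2) = -5.4689
y = L1*sin(t1) + L2*sin(t1+t2) = 2.1243
Distance to target:
d = sqrt((-8.0 - -5.4689)^2 + (7.5 - 2.1243)^2)
= sqrt(6.4063 + 28.8978)
= 5.9417 m


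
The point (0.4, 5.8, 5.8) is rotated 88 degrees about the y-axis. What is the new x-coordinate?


Rotation about y-axis: x' = x*cos(theta) + z*sin(theta)
= 0.4 * 0.0349 + 5.8 * 0.9994
= 5.8104


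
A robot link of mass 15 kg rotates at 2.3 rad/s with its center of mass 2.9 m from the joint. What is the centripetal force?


F = m * omega^2 * r
= 15 * 2.3^2 * 2.9
= 15 * 5.29 * 2.9
= 230.115 N


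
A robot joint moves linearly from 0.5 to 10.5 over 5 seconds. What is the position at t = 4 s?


s = t/T = 4/5 = 0.8
p(t) = p0 + (pf-p0)*s
= 0.5 + (10.5 - 0.5) * 0.8
= 8.5


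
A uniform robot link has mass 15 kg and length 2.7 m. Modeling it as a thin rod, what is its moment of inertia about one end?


I = (1/3) * m * L^2
= (1/3) * 15 * 2.7^2
= 0.333333 * 15 * 7.29
= 36.45 kg*m^2


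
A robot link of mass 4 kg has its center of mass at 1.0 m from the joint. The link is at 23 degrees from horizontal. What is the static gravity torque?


tau = m*g*L*cos(angle)
= 4 * 9.81 * 1.0 * cos(23 deg)
= 4 * 9.81 * 1.0 * 0.9205
= 36.1206 Nm


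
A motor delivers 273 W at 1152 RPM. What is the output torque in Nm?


omega = 1152 * 2*pi/60 = 120.6372 rad/s
tau = P / omega = 273 / 120.6372
= 2.263 Nm


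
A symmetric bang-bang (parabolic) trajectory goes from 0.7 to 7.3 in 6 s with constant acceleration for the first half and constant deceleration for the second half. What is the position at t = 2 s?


Symmetric rest-to-rest: each phase covers (pf-p0)/2 in time T/2. 0.5*a*(T/2)^2 = (pf-p0)/2 => a = 4*(pf-p0)/T^2
a = 4*(7.3-0.7)/6^2 = 0.7333
t = 2 is in the acceleration phase (t <= T/2).
p = p0 + 0.5*a*t^2 = 0.7 + 0.5*0.7333*2^2
= 2.1667


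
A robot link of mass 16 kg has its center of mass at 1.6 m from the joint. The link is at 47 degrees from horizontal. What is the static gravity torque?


tau = m*g*L*cos(angle)
= 16 * 9.81 * 1.6 * cos(47 deg)
= 16 * 9.81 * 1.6 * 0.682
= 171.2743 Nm


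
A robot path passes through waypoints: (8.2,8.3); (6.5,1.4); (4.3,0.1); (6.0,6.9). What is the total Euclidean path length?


Segment lengths:
  seg1 = sqrt((-1.7)^2 + (-6.9)^2) = 7.1063
  seg2 = sqrt((-2.2)^2 + (-1.3)^2) = 2.5554
  seg3 = sqrt((1.7)^2 + (6.8)^2) = 7.0093
Total = 16.671


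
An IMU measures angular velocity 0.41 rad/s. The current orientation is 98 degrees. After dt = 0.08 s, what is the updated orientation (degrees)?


delta_theta = w * dt = 0.41 * 0.08 = 0.0328 rad
= 1.8793 deg
theta_new = 98 + 1.8793 = 99.8793 deg


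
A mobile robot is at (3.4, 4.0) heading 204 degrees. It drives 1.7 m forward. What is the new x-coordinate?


x_new = x0 + d*cos(theta)
= 3.4 + 1.7*cos(204)
= 3.4 + -1.553
= 1.847


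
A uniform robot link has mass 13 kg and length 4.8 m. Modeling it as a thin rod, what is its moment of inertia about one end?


I = (1/3) * m * L^2
= (1/3) * 13 * 4.8^2
= 0.333333 * 13 * 23.04
= 99.84 kg*m^2


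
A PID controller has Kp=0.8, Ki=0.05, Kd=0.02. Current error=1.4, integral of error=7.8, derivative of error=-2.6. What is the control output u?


u = Kp*e + Ki*int(e) + Kd*de/dt
= 0.8*1.4 + 0.05*7.8 + 0.02*(-2.6)
= 1.12 + 0.39 + -0.052
= 1.458


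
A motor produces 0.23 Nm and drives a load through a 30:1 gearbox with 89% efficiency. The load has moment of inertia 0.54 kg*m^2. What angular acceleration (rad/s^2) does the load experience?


tau_out = tau_motor * N * eta
= 0.23 * 30 * 0.89 = 6.141 Nm
alpha = tau_out / I = 6.141 / 0.54
= 11.3722 rad/s^2


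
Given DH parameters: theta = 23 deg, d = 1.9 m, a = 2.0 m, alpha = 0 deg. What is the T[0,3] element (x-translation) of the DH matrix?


T[0,3] = a * cos(theta)
= 2.0 * cos(23 deg)
= 2.0 * 0.9205
= 1.841


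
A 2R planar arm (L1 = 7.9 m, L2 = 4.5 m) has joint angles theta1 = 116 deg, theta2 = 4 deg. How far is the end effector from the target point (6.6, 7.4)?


End effector via forward kinematics:
x = L1*cos(t1) + L2*cos(t1+t2) = -5.7131
y = L1*sin(t1) + L2*sin(t1+t2) = 10.9976
Distance to target:
d = sqrt((6.6 - -5.7131)^2 + (7.4 - 10.9976)^2)
= sqrt(151.6132 + 12.9426)
= 12.8279 m


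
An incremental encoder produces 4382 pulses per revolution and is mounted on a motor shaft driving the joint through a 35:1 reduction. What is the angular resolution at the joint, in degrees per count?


counts per rev = 4382
effective counts at joint = 4382 * 35 = 153370
resolution = 360 / 153370
= 0.0023 deg/count


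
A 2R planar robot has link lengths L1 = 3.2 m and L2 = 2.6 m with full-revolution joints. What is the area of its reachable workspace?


r_max = L1 + L2 = 5.8 m
r_min = |L1 - L2| = 0.6 m
Area = pi*(r_max^2 - r_min^2)
= pi*(33.64 - 0.36)
= pi * 33.28
= 104.5522 m^2


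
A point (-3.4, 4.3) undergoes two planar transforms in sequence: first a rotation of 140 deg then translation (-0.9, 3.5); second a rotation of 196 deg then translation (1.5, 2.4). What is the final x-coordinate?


After transform 1:
x1 = cos(140)*-3.4 - sin(140)*4.3 + -0.9 = -1.0594
y1 = sin(140)*-3.4 + cos(140)*4.3 + 3.5 = -1.9795
After transform 2:
x2 = cos(196)*-1.0594 - sin(196)*-1.9795 + 1.5
= 1.9728


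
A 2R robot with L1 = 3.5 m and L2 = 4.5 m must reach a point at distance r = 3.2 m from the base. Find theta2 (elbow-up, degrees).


cos(theta2) = (r^2 - L1^2 - L2^2) / (2*L1*L2)
cos(theta2) = (10.24 - 12.25 - 20.25) / 31.5
cos(theta2) = -0.706667
theta2 = 134.9643 degrees


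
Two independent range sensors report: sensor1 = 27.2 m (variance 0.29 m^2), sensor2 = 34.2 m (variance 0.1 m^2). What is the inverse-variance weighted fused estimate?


w1 = (1/var1) / (1/var1 + 1/var2)
   = 3.4483 / (3.4483 + 10.0) = 0.2564
w2 = 1 - w1 = 0.7436
fused = w1*s1 + w2*s2 = 6.9744 + 25.4308
= 32.4051 m


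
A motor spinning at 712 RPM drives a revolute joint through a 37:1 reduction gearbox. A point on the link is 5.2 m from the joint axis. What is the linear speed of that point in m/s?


omega_motor = 712 * 2*pi/60 = 74.5605 rad/s
omega_joint = omega_motor / 37 = 2.0151 rad/s
v = omega_joint * r = 2.0151 * 5.2
= 10.4788 m/s


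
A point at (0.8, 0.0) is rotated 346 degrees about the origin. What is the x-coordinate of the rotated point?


x' = x*cos(theta) - y*sin(theta)
cos(346 deg) = 0.9703, sin(346 deg) = -0.2419
x' = 0.8 * 0.9703 - 0.0 * -0.2419
= 0.7762 - -0.0
= 0.7762


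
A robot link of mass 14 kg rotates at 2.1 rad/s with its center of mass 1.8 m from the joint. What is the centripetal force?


F = m * omega^2 * r
= 14 * 2.1^2 * 1.8
= 14 * 4.41 * 1.8
= 111.132 N


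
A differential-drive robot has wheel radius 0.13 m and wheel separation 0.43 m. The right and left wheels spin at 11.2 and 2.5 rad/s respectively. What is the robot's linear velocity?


vR = r*wR = 0.13*11.2 = 1.456 m/s
vL = r*wL = 0.13*2.5 = 0.325 m/s
v = (vR+vL)/2 = 0.8905 m/s
omega = (vR-vL)/L = 2.6302 rad/s
linear velocity = 0.8905 m/s


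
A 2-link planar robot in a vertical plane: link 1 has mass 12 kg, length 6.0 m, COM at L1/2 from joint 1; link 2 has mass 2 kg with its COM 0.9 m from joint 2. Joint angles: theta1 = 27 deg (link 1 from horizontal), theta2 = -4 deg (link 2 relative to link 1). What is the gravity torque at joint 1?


Horizontal distance from joint 1 to link-1 COM:
  x_c1 = (L1/2)*cos(t1) = 3.0 * 0.891 = 2.673 m
Horizontal distance from joint 1 to link-2 COM:
  x_c2 = L1*cos(t1) + Lc2*cos(t1+t2)
       = 6.0*0.891 + 0.9*0.9205 = 6.1745 m
tau1 = m1*g*x_c1 + m2*g*x_c2
     = 12*9.81*2.673 + 2*9.81*6.1745
     = 314.6679 + 121.1436
     = 435.8114 Nm


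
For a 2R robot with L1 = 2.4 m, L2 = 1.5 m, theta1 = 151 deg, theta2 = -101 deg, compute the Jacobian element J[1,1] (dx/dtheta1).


J[1,1] = -L1*sin(t1) - L2*sin(t1+t2)
= -2.4*sin(151) - 1.5*sin(50)
= -2.3126


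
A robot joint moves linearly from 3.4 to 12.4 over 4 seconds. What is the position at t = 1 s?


s = t/T = 1/4 = 0.25
p(t) = p0 + (pf-p0)*s
= 3.4 + (12.4 - 3.4) * 0.25
= 5.65


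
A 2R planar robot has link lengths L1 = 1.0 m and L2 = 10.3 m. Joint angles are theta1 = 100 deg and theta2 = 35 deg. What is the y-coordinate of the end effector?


Convert angles to radians: theta1 = 1.7453, theta2 = 0.6109
y = L1*sin(theta1) + L2*sin(theta1+theta2)
y = 0.9848 + 7.2832
y = 8.268


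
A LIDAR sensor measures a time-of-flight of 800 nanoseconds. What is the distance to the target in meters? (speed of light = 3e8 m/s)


tof = 800 ns = 8e-07 s
dist = c * tof / 2
= 3e8 * 8e-07 / 2
= 120.0 m


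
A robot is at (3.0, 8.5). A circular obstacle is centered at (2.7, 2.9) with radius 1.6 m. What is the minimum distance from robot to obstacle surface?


center_dist = sqrt((3.0-2.7)^2 + (8.5-2.9)^2)
= sqrt(0.09 + 31.36)
= 5.608
min_dist = center_dist - radius = 5.608 - 1.6 = 4.008 m


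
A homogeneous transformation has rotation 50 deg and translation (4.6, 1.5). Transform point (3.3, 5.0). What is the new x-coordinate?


x' = cos(theta)*px - sin(theta)*py + tx
= 0.6428*3.3 - 0.766*5.0 + 4.6
= 2.891


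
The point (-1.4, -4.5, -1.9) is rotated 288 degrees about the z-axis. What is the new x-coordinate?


Rotation about z-axis: x' = x*cos(theta) - y*sin(theta)
= -1.4 * 0.309 - -4.5 * -0.9511
= -4.7124


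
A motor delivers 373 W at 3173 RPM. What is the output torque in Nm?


omega = 3173 * 2*pi/60 = 332.2758 rad/s
tau = P / omega = 373 / 332.2758
= 1.1226 Nm


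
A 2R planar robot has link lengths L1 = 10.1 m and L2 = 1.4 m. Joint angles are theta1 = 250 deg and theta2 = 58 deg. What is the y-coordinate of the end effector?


Convert angles to radians: theta1 = 4.3633, theta2 = 1.0123
y = L1*sin(theta1) + L2*sin(theta1+theta2)
y = -9.4909 + -1.1032
y = -10.5941


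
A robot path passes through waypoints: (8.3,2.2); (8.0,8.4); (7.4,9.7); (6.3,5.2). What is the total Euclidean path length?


Segment lengths:
  seg1 = sqrt((-0.3)^2 + (6.2)^2) = 6.2073
  seg2 = sqrt((-0.6)^2 + (1.3)^2) = 1.4318
  seg3 = sqrt((-1.1)^2 + (-4.5)^2) = 4.6325
Total = 12.2715


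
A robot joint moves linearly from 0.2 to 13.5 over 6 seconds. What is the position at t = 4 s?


s = t/T = 4/6 = 0.6667
p(t) = p0 + (pf-p0)*s
= 0.2 + (13.5 - 0.2) * 0.6667
= 9.0667


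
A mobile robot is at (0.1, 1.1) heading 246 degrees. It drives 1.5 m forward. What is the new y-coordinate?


y_new = y0 + d*sin(theta)
= 1.1 + 1.5*sin(246)
= 1.1 + -1.3703
= -0.2703


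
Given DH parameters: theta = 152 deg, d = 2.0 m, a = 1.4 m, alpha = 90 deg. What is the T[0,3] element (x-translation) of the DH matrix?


T[0,3] = a * cos(theta)
= 1.4 * cos(152 deg)
= 1.4 * -0.8829
= -1.2361


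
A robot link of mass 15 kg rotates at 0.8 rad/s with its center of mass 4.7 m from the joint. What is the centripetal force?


F = m * omega^2 * r
= 15 * 0.8^2 * 4.7
= 15 * 0.64 * 4.7
= 45.12 N


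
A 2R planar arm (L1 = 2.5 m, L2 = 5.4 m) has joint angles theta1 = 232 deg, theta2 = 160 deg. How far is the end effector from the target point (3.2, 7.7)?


End effector via forward kinematics:
x = L1*cos(t1) + L2*cos(t1+t2) = 3.0403
y = L1*sin(t1) + L2*sin(t1+t2) = 0.8915
Distance to target:
d = sqrt((3.2 - 3.0403)^2 + (7.7 - 0.8915)^2)
= sqrt(0.0255 + 46.3552)
= 6.8103 m


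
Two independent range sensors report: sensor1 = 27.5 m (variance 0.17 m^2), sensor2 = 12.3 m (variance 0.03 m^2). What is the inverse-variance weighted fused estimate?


w1 = (1/var1) / (1/var1 + 1/var2)
   = 5.8824 / (5.8824 + 33.3333) = 0.15
w2 = 1 - w1 = 0.85
fused = w1*s1 + w2*s2 = 4.125 + 10.455
= 14.58 m


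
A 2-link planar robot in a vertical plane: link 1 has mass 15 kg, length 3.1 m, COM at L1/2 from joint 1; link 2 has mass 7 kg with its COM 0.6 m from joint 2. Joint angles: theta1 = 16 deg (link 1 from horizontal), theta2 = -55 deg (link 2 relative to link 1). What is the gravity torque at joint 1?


Horizontal distance from joint 1 to link-1 COM:
  x_c1 = (L1/2)*cos(t1) = 1.55 * 0.9613 = 1.49 m
Horizontal distance from joint 1 to link-2 COM:
  x_c2 = L1*cos(t1) + Lc2*cos(t1+t2)
       = 3.1*0.9613 + 0.6*0.7771 = 3.4462 m
tau1 = m1*g*x_c1 + m2*g*x_c2
     = 15*9.81*1.49 + 7*9.81*3.4462
     = 219.247 + 236.6505
     = 455.8974 Nm


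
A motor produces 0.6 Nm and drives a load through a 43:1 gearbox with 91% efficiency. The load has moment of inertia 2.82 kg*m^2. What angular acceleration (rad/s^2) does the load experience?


tau_out = tau_motor * N * eta
= 0.6 * 43 * 0.91 = 23.478 Nm
alpha = tau_out / I = 23.478 / 2.82
= 8.3255 rad/s^2


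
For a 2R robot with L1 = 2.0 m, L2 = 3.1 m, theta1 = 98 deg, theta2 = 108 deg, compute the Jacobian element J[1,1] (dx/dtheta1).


J[1,1] = -L1*sin(t1) - L2*sin(t1+t2)
= -2.0*sin(98) - 3.1*sin(206)
= -0.6216
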